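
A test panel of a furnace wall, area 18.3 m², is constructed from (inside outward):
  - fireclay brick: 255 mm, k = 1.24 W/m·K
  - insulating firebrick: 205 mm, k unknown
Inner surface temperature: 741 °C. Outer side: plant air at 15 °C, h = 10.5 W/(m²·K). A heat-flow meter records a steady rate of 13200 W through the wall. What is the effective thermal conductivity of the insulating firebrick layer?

Treating each layer as a thermal resistance in series:
R_fireclay brick = L/(kA) = 0.255/(1.24×18.3) = 0.01124 K/W
R_outer film = 1/(h_o·A) = 1/(10.5×18.3) = 0.005204 K/W
Sum of known resistances R_other = 0.01644 K/W
Total R = ΔT/Q = 726/13200 = 0.055 K/W
R_insulating firebrick = R_total − R_other = 0.03856 K/W
k = L/(R·A) = 0.205/(0.03856×18.3)

k ≈ 0.291 W/(m·K)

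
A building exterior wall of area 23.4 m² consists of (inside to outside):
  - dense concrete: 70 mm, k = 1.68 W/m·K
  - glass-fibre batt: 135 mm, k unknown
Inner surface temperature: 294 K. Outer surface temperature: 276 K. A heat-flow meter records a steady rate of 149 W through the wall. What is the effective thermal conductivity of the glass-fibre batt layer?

k ≈ 0.0485 W/(m·K)

Model the wall as resistances in series:
R_dense concrete = L/(kA) = 0.07/(1.68×23.4) = 0.001781 K/W
Sum of known resistances R_other = 0.001781 K/W
Total R = ΔT/Q = 18/149 = 0.1208 K/W
R_glass-fibre batt = R_total − R_other = 0.119 K/W
k = L/(R·A) = 0.135/(0.119×23.4)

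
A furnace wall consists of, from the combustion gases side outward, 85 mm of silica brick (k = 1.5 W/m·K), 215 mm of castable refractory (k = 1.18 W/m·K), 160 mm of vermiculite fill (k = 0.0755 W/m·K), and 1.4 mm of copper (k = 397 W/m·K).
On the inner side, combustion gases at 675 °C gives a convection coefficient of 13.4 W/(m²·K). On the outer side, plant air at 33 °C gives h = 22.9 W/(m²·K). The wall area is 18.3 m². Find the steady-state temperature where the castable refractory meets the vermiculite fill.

T ≈ 594 °C

Treating each layer as a thermal resistance in series:
R_inner film = 1/(h_i·A) = 1/(13.4×18.3) = 0.004078 K/W
R_silica brick = L/(kA) = 0.085/(1.5×18.3) = 0.003097 K/W
R_castable refractory = L/(kA) = 0.215/(1.18×18.3) = 0.009956 K/W
R_vermiculite fill = L/(kA) = 0.16/(0.0755×18.3) = 0.1158 K/W
R_copper = L/(kA) = 0.0014/(397×18.3) = 1.927×10^-7 K/W
R_outer film = 1/(h_o·A) = 1/(22.9×18.3) = 0.002386 K/W
R_total = 0.1353 K/W;  Q = ΔT/R_total = 642/0.1353 = 4744 W
T_interface = T_inner − Q·ΣR(inner→interface) = 675 − 4740×0.01713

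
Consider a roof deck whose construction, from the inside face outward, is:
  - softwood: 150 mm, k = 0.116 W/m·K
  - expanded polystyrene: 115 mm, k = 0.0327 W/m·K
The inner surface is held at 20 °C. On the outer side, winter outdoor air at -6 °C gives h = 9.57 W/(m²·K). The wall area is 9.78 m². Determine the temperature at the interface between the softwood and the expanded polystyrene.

T ≈ 13.2 °C

Treating each layer as a thermal resistance in series:
R_softwood = L/(kA) = 0.15/(0.116×9.78) = 0.1322 K/W
R_expanded polystyrene = L/(kA) = 0.115/(0.0327×9.78) = 0.3596 K/W
R_outer film = 1/(h_o·A) = 1/(9.57×9.78) = 0.01068 K/W
R_total = 0.5025 K/W;  Q = ΔT/R_total = 26/0.5025 = 51.74 W
T_interface = T_inner − Q·ΣR(inner→interface) = 20 − 51.7×0.1322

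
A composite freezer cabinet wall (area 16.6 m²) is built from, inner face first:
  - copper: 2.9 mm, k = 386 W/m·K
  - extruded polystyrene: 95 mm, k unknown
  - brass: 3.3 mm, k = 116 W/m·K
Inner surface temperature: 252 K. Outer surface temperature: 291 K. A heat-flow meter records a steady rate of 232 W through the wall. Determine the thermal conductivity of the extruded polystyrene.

Thermal resistances in series:
R_copper = L/(kA) = 0.0029/(386×16.6) = 4.526×10^-7 K/W
R_brass = L/(kA) = 0.0033/(116×16.6) = 1.714×10^-6 K/W
Sum of known resistances R_other = 2.166×10^-6 K/W
Total R = ΔT/Q = 39/232 = 0.1681 K/W
R_extruded polystyrene = R_total − R_other = 0.1681 K/W
k = L/(R·A) = 0.095/(0.1681×16.6)

k ≈ 0.034 W/(m·K)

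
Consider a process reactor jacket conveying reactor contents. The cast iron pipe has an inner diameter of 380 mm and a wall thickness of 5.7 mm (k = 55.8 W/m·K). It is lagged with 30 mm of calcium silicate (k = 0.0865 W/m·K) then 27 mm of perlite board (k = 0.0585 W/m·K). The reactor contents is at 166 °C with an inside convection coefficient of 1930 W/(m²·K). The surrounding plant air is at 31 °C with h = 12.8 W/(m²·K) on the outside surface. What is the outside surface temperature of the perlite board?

T ≈ 41.7 °C

Treating each annulus and film as a series resistance:
R_inner film = 1/(h_i·2πr₁L) = 1/(1930×2π×0.19×1) = 4.34×10^-4 K/W
R_cast iron pipe wall = ln(195.7/190)/(2π×55.8×1) = 8.431×10^-5 K/W
R_calcium silicate = ln(225.7/195.7)/(2π×0.0865×1) = 0.2624 K/W
R_perlite board = ln(252.7/225.7)/(2π×0.0585×1) = 0.3074 K/W
R_outer film = 1/(h_o·2πr_oL) = 1/(12.8×2π×0.2527×1) = 0.0492 K/W
R_total = 0.6196 K/W
Q = ΔT/R_total = 135/0.6196
Q = 218 W/m
T_interface = T_inner − Q·ΣR(inner→interface) = 166 − 218×0.5704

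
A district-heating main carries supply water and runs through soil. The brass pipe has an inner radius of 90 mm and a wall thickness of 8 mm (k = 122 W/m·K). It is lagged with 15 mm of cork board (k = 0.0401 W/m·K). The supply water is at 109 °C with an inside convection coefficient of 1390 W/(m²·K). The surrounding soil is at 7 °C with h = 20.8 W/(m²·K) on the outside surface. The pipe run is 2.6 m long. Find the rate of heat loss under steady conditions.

For a radial system each layer contributes R = ln(r_out/r_in)/(2πkL); films add R = 1/(hA).
R_inner film = 1/(h_i·2πr₁L) = 1/(1390×2π×0.09×2.6) = 4.893×10^-4 K/W
R_brass pipe wall = ln(98/90)/(2π×122×2.6) = 4.273×10^-5 K/W
R_cork board = ln(113/98)/(2π×0.0401×2.6) = 0.2174 K/W
R_outer film = 1/(h_o·2πr_oL) = 1/(20.8×2π×0.113×2.6) = 0.02604 K/W
R_total = 0.244 K/W
Q = ΔT/R_total = 102/0.244

Q ≈ 418 W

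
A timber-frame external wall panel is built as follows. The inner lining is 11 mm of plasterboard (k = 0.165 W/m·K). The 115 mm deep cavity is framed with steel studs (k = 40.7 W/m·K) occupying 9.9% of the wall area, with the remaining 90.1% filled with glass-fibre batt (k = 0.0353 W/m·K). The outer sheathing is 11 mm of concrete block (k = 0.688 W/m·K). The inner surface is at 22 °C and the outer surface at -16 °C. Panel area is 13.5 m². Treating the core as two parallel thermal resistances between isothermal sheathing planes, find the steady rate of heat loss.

Sheathing layers in series; stud and cavity paths in parallel between them.
R_inner = 0.011/(0.165×13.5) = 0.004938 K/W
R_stud  = 0.115/(40.7×0.099×13.5) = 0.002114 K/W
R_cav   = 0.115/(0.0353×0.901×13.5) = 0.2678 K/W
1/R_core = 1/R_stud + 1/R_cav → R_core = 0.002098 K/W
R_outer = 0.011/(0.688×13.5) = 0.001184 K/W
R_total = 0.00822 K/W
Q = ΔT/R_total = 38/0.00822

Q ≈ 4620 W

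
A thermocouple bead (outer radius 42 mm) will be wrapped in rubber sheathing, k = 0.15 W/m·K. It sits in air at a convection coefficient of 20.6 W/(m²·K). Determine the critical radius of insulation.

For a sphere r_cr = 2k/h = 2×0.15/20.6
r_cr = 14.6 mm; since the bare radius (42 mm) is above r_cr, any added insulation will reduce heat loss.

r_cr ≈ 14.6 mm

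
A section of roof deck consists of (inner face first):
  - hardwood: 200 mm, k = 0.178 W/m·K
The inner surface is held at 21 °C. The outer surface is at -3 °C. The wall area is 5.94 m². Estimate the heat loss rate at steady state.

Treating each layer as a thermal resistance in series:
R_hardwood = L/(kA) = 0.2/(0.178×5.94) = 0.1892 K/W
R_total = 0.1892 K/W
Q = ΔT / R_total = 24 / 0.1892

Q ≈ 127 W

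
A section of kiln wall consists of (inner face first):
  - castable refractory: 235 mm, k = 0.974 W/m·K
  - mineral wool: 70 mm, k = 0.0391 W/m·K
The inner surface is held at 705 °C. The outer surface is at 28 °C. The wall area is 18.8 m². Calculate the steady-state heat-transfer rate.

Treating each layer as a thermal resistance in series:
R_castable refractory = L/(kA) = 0.235/(0.974×18.8) = 0.01283 K/W
R_mineral wool = L/(kA) = 0.07/(0.0391×18.8) = 0.09523 K/W
R_total = 0.1081 K/W
Q = ΔT / R_total = 677 / 0.1081

Q ≈ 6260 W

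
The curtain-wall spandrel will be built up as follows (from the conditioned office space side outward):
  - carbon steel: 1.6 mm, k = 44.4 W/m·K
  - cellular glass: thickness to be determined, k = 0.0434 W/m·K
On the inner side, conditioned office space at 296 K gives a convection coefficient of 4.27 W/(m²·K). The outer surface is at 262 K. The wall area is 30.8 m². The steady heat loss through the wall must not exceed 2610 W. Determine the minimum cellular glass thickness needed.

L ≈ 7.25 mm

Model the wall as resistances in series:
R_inner film = 1/(h_i·A) = 1/(4.27×30.8) = 0.007604 K/W
R_carbon steel = L/(kA) = 0.0016/(44.4×30.8) = 1.17×10^-6 K/W
Sum of the known resistances R_other = 0.007605 K/W
Required total resistance R_tot = ΔT/Q_allow = 34/2610 = 0.01303 K/W
R_cellular glass = R_tot − R_other = 0.005422 K/W
L = R·k·A = 0.005422×0.0434×30.8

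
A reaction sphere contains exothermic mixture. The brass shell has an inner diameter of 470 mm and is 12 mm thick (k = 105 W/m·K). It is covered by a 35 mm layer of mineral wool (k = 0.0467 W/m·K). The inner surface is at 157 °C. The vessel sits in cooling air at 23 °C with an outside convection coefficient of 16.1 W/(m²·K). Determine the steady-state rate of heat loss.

Spherical conduction: R = (1/r_in − 1/r_out)/(4πk) per layer; series-sum.
R_brass shell = (1/0.235 − 1/0.247)/(4π×105) = 1.567×10^-4 K/W
R_mineral wool = (1/0.247 − 1/0.282)/(4π×0.0467) = 0.8562 K/W
R_outer film = 1/(h·4πr_o²) = 1/(16.1×4π×0.282²) = 0.06215 K/W
R_total = 0.9185 K/W
Q = ΔT/R_total = 134/0.9185

Q ≈ 146 W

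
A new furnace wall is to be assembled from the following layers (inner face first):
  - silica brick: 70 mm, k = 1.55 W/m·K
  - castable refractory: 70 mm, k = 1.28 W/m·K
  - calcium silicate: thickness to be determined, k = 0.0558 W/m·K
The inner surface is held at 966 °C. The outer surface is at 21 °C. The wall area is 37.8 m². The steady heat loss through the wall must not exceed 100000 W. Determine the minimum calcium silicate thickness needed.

L ≈ 14.4 mm

Using the resistance-network approach (series):
R_silica brick = L/(kA) = 0.07/(1.55×37.8) = 0.001195 K/W
R_castable refractory = L/(kA) = 0.07/(1.28×37.8) = 0.001447 K/W
Sum of the known resistances R_other = 0.002642 K/W
Required total resistance R_tot = ΔT/Q_allow = 945/100000 = 0.00945 K/W
R_calcium silicate = R_tot − R_other = 0.006808 K/W
L = R·k·A = 0.006808×0.0558×37.8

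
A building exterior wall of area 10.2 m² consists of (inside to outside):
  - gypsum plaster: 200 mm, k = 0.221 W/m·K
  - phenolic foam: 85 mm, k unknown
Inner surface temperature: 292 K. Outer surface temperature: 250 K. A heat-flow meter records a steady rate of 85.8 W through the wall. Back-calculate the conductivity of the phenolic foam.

Thermal resistances in series:
R_gypsum plaster = L/(kA) = 0.2/(0.221×10.2) = 0.08872 K/W
Sum of known resistances R_other = 0.08872 K/W
Total R = ΔT/Q = 42/85.8 = 0.4895 K/W
R_phenolic foam = R_total − R_other = 0.4008 K/W
k = L/(R·A) = 0.085/(0.4008×10.2)

k ≈ 0.0208 W/(m·K)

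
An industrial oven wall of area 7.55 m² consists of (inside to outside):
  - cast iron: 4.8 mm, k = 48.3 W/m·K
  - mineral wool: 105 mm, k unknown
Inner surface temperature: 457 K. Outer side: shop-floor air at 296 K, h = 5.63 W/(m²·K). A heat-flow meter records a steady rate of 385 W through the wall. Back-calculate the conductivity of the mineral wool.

Using the resistance-network approach (series):
R_cast iron = L/(kA) = 0.0048/(48.3×7.55) = 1.316×10^-5 K/W
R_outer film = 1/(h_o·A) = 1/(5.63×7.55) = 0.02353 K/W
Sum of known resistances R_other = 0.02354 K/W
Total R = ΔT/Q = 161/385 = 0.4182 K/W
R_mineral wool = R_total − R_other = 0.3946 K/W
k = L/(R·A) = 0.105/(0.3946×7.55)

k ≈ 0.0352 W/(m·K)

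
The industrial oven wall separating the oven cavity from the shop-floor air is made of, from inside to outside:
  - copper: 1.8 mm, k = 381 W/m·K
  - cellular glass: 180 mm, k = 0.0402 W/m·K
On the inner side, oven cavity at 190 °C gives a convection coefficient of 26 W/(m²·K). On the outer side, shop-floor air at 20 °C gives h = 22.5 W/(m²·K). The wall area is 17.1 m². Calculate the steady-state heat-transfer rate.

Series thermal resistances:
R_inner film = 1/(h_i·A) = 1/(26×17.1) = 0.002249 K/W
R_copper = L/(kA) = 0.0018/(381×17.1) = 2.763×10^-7 K/W
R_cellular glass = L/(kA) = 0.18/(0.0402×17.1) = 0.2618 K/W
R_outer film = 1/(h_o·A) = 1/(22.5×17.1) = 0.002599 K/W
R_total = 0.2667 K/W
Q = ΔT / R_total = 170 / 0.2667

Q ≈ 637 W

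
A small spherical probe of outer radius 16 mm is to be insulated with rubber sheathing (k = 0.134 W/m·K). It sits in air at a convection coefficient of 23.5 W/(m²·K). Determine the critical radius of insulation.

For a sphere r_cr = 2k/h = 2×0.134/23.5
r_cr = 11.4 mm; since the bare radius (16 mm) is above r_cr, any added insulation will reduce heat loss.

r_cr ≈ 11.4 mm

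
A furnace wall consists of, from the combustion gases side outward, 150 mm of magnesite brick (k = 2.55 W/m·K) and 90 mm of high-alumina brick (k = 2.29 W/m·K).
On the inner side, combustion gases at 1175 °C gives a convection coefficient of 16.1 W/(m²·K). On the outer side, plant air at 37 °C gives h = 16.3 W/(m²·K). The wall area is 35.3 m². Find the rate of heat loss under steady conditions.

Treating each layer as a thermal resistance in series:
R_inner film = 1/(h_i·A) = 1/(16.1×35.3) = 0.00176 K/W
R_magnesite brick = L/(kA) = 0.15/(2.55×35.3) = 0.001666 K/W
R_high-alumina brick = L/(kA) = 0.09/(2.29×35.3) = 0.001113 K/W
R_outer film = 1/(h_o·A) = 1/(16.3×35.3) = 0.001738 K/W
R_total = 0.006277 K/W
Q = ΔT / R_total = 1138 / 0.006277

Q ≈ 181000 W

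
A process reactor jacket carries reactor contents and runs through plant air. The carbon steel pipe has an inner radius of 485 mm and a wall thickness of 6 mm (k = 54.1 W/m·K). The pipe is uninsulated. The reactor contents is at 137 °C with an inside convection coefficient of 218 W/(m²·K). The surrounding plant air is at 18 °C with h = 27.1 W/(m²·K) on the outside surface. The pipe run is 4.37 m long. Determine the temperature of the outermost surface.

T ≈ 123 °C

Treating each annulus and film as a series resistance:
R_inner film = 1/(h_i·2πr₁L) = 1/(218×2π×0.485×4.37) = 3.445×10^-4 K/W
R_carbon steel pipe wall = ln(491/485)/(2π×54.1×4.37) = 8.277×10^-6 K/W
R_outer film = 1/(h_o·2πr_oL) = 1/(27.1×2π×0.491×4.37) = 0.002737 K/W
R_total = 0.00309 K/W
Q = ΔT/R_total = 119/0.00309
Q = 38500 W
T_interface = T_inner − Q·ΣR(inner→interface) = 137 − 38500×3.527×10^-4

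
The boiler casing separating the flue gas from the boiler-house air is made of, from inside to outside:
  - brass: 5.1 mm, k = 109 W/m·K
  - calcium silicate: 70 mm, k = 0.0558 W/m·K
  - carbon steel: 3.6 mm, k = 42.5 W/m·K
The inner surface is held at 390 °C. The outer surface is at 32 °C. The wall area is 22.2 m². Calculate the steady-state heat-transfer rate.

Thermal resistances in series:
R_brass = L/(kA) = 0.0051/(109×22.2) = 2.108×10^-6 K/W
R_calcium silicate = L/(kA) = 0.07/(0.0558×22.2) = 0.05651 K/W
R_carbon steel = L/(kA) = 0.0036/(42.5×22.2) = 3.816×10^-6 K/W
R_total = 0.05651 K/W
Q = ΔT / R_total = 358 / 0.05651

Q ≈ 6330 W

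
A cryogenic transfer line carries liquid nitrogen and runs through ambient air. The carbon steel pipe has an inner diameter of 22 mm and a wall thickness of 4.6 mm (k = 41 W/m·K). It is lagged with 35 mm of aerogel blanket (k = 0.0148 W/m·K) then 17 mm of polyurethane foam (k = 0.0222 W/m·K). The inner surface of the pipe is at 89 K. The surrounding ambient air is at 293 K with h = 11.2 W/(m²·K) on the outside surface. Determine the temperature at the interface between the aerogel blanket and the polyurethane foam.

T ≈ 262 K

Per-layer cylindrical resistances, series-summed:
R_carbon steel pipe wall = ln(15.6/11)/(2π×41×1) = 0.001356 K/W
R_aerogel blanket = ln(50.6/15.6)/(2π×0.0148×1) = 12.65 K/W
R_polyurethane foam = ln(67.6/50.6)/(2π×0.0222×1) = 2.077 K/W
R_outer film = 1/(h_o·2πr_oL) = 1/(11.2×2π×0.0676×1) = 0.2102 K/W
R_total = 14.94 K/W
Q = ΔT/R_total = 204/14.94
Q = 13.7 W/m
T_interface = T_inner + Q·ΣR(inner→interface) = 89 + 13.7×12.66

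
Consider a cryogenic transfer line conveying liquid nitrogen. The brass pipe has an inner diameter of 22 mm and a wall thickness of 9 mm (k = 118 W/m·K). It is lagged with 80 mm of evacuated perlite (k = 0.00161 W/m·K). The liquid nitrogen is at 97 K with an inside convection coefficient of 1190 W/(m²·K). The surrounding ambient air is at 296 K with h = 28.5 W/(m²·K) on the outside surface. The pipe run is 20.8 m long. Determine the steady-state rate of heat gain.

Q ≈ 26 W

Radial resistances (cylindrical: R_cond = ln(r_o/r_i)/(2πkL), R_conv = 1/(h·2πrL)):
R_inner film = 1/(h_i·2πr₁L) = 1/(1190×2π×0.011×20.8) = 5.845×10^-4 K/W
R_brass pipe wall = ln(20/11)/(2π×118×20.8) = 3.877×10^-5 K/W
R_evacuated perlite = ln(100/20)/(2π×0.00161×20.8) = 7.649 K/W
R_outer film = 1/(h_o·2πr_oL) = 1/(28.5×2π×0.1×20.8) = 0.002685 K/W
R_total = 7.652 K/W
Q = ΔT/R_total = 199/7.652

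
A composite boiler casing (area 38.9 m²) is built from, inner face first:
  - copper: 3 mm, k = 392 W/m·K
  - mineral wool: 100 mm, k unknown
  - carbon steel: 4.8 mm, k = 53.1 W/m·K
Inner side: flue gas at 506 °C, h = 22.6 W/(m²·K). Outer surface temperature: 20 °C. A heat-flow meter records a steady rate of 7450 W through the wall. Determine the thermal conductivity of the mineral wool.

Model the wall as resistances in series:
R_inner film = 1/(h_i·A) = 1/(22.6×38.9) = 0.001137 K/W
R_copper = L/(kA) = 0.003/(392×38.9) = 1.967×10^-7 K/W
R_carbon steel = L/(kA) = 0.0048/(53.1×38.9) = 2.324×10^-6 K/W
Sum of known resistances R_other = 0.00114 K/W
Total R = ΔT/Q = 486/7450 = 0.06523 K/W
R_mineral wool = R_total − R_other = 0.06409 K/W
k = L/(R·A) = 0.1/(0.06409×38.9)

k ≈ 0.0401 W/(m·K)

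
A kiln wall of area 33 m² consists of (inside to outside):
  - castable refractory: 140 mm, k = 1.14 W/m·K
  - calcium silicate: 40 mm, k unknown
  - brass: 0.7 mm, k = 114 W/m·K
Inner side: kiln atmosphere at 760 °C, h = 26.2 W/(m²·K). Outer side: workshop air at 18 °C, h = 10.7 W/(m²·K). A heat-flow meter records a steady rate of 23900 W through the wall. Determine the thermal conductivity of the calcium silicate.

Model the wall as resistances in series:
R_inner film = 1/(h_i·A) = 1/(26.2×33) = 0.001157 K/W
R_castable refractory = L/(kA) = 0.14/(1.14×33) = 0.003721 K/W
R_brass = L/(kA) = 0.0007/(114×33) = 1.861×10^-7 K/W
R_outer film = 1/(h_o·A) = 1/(10.7×33) = 0.002832 K/W
Sum of known resistances R_other = 0.00771 K/W
Total R = ΔT/Q = 742/23900 = 0.03105 K/W
R_calcium silicate = R_total − R_other = 0.02334 K/W
k = L/(R·A) = 0.04/(0.02334×33)

k ≈ 0.0519 W/(m·K)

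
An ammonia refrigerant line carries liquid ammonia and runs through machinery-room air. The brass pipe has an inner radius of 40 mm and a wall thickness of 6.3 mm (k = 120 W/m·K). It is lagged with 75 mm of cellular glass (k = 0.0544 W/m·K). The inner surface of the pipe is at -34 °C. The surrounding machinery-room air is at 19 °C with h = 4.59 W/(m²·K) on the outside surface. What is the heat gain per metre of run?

Treating each annulus and film as a series resistance:
R_brass pipe wall = ln(46.3/40)/(2π×120×1) = 1.94×10^-4 K/W
R_cellular glass = ln(121.3/46.3)/(2π×0.0544×1) = 2.818 K/W
R_outer film = 1/(h_o·2πr_oL) = 1/(4.59×2π×0.1213×1) = 0.2859 K/W
R_total = 3.104 K/W
Q = ΔT/R_total = 53/3.104

q′ ≈ 17.1 W/m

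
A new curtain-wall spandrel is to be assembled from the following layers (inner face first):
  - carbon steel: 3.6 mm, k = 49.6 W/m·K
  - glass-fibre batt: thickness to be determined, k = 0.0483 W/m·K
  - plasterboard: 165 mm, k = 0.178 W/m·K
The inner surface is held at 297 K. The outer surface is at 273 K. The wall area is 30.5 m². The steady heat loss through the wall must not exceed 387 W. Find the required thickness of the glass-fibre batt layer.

L ≈ 46.6 mm

Thermal resistances in series:
R_carbon steel = L/(kA) = 0.0036/(49.6×30.5) = 2.38×10^-6 K/W
R_plasterboard = L/(kA) = 0.165/(0.178×30.5) = 0.03039 K/W
Sum of the known resistances R_other = 0.03039 K/W
Required total resistance R_tot = ΔT/Q_allow = 24/387 = 0.06202 K/W
R_glass-fibre batt = R_tot − R_other = 0.03162 K/W
L = R·k·A = 0.03162×0.0483×30.5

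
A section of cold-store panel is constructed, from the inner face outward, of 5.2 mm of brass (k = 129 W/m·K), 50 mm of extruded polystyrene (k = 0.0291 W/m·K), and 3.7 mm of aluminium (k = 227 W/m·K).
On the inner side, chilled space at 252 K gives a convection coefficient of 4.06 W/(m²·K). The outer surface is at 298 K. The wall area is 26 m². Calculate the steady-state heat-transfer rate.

Q ≈ 609 W

Thermal resistances in series:
R_inner film = 1/(h_i·A) = 1/(4.06×26) = 0.009473 K/W
R_brass = L/(kA) = 0.0052/(129×26) = 1.55×10^-6 K/W
R_extruded polystyrene = L/(kA) = 0.05/(0.0291×26) = 0.06609 K/W
R_aluminium = L/(kA) = 0.0037/(227×26) = 6.269×10^-7 K/W
R_total = 0.07556 K/W
Q = ΔT / R_total = 46 / 0.07556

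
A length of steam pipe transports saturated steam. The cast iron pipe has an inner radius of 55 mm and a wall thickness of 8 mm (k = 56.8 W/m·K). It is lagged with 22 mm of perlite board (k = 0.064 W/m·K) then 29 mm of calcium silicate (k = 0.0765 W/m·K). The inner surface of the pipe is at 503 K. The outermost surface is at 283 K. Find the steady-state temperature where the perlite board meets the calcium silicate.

Cylindrical conduction, so R = ln(r₂/r₁)/(2πkL) per layer, in series:
R_cast iron pipe wall = ln(63/55)/(2π×56.8×1) = 3.805×10^-4 K/W
R_perlite board = ln(85/63)/(2π×0.064×1) = 0.7448 K/W
R_calcium silicate = ln(114/85)/(2π×0.0765×1) = 0.6107 K/W
R_total = 1.356 K/W
Q = ΔT/R_total = 220/1.356
Q = 162 W/m
T_interface = T_inner − Q·ΣR(inner→interface) = 503 − 162×0.7452

T ≈ 382 K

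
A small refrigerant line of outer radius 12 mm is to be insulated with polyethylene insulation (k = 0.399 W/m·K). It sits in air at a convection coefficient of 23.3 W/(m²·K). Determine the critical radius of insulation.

For a cylinder r_cr = k/h = 0.399/23.3
r_cr = 17.1 mm; since the bare radius (12 mm) is below r_cr, adding a thin layer of insulation will *increase* heat loss.

r_cr ≈ 17.1 mm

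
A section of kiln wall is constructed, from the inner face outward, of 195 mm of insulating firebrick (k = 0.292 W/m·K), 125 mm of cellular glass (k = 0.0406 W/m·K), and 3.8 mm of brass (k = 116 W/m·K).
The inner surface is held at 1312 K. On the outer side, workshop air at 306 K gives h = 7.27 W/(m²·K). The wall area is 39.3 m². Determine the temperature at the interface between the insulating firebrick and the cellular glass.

T ≈ 1140 K

Series thermal resistances:
R_insulating firebrick = L/(kA) = 0.195/(0.292×39.3) = 0.01699 K/W
R_cellular glass = L/(kA) = 0.125/(0.0406×39.3) = 0.07834 K/W
R_brass = L/(kA) = 0.0038/(116×39.3) = 8.336×10^-7 K/W
R_outer film = 1/(h_o·A) = 1/(7.27×39.3) = 0.0035 K/W
R_total = 0.09883 K/W;  Q = ΔT/R_total = 1006/0.09883 = 10180 W
T_interface = T_inner − Q·ΣR(inner→interface) = 1312 − 10200×0.01699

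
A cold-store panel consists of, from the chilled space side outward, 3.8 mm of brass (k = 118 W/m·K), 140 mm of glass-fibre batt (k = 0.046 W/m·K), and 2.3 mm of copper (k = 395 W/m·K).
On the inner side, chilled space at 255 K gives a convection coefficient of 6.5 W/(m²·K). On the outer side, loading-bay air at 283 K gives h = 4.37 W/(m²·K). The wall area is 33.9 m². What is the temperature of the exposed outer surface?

T ≈ 281 K

Series thermal resistances:
R_inner film = 1/(h_i·A) = 1/(6.5×33.9) = 0.004538 K/W
R_brass = L/(kA) = 0.0038/(118×33.9) = 9.5×10^-7 K/W
R_glass-fibre batt = L/(kA) = 0.14/(0.046×33.9) = 0.08978 K/W
R_copper = L/(kA) = 0.0023/(395×33.9) = 1.718×10^-7 K/W
R_outer film = 1/(h_o·A) = 1/(4.37×33.9) = 0.00675 K/W
R_total = 0.1011 K/W;  Q = ΔT/R_total = 28/0.1011 = 277 W
T_interface = T_inner + Q·ΣR(inner→interface) = 255 + 277×0.09432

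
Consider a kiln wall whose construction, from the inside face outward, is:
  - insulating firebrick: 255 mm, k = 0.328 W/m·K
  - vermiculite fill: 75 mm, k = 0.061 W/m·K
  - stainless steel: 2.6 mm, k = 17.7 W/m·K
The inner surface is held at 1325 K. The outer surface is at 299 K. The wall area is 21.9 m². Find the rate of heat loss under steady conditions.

Q ≈ 11200 W

Treating each layer as a thermal resistance in series:
R_insulating firebrick = L/(kA) = 0.255/(0.328×21.9) = 0.0355 K/W
R_vermiculite fill = L/(kA) = 0.075/(0.061×21.9) = 0.05614 K/W
R_stainless steel = L/(kA) = 0.0026/(17.7×21.9) = 6.707×10^-6 K/W
R_total = 0.09165 K/W
Q = ΔT / R_total = 1026 / 0.09165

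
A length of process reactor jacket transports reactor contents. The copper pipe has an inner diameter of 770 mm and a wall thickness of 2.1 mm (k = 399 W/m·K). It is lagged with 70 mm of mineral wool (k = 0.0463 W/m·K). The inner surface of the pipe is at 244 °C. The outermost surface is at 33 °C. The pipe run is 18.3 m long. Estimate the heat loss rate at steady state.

Q ≈ 6760 W

For a radial system each layer contributes R = ln(r_out/r_in)/(2πkL); films add R = 1/(hA).
R_copper pipe wall = ln(387.1/385)/(2π×399×18.3) = 1.186×10^-7 K/W
R_mineral wool = ln(457.1/387.1)/(2π×0.0463×18.3) = 0.03122 K/W
R_total = 0.03122 K/W
Q = ΔT/R_total = 211/0.03122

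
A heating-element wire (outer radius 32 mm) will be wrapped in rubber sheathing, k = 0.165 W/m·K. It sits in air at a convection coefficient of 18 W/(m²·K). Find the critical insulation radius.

For a cylinder r_cr = k/h = 0.165/18
r_cr = 9.17 mm; since the bare radius (32 mm) is above r_cr, any added insulation will reduce heat loss.

r_cr ≈ 9.17 mm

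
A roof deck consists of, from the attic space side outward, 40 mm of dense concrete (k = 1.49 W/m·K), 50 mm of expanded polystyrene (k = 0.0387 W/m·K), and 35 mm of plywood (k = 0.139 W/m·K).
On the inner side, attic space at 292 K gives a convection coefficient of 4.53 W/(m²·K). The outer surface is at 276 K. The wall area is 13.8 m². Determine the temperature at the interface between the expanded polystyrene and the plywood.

T ≈ 278 K

Model the wall as resistances in series:
R_inner film = 1/(h_i·A) = 1/(4.53×13.8) = 0.016 K/W
R_dense concrete = L/(kA) = 0.04/(1.49×13.8) = 0.001945 K/W
R_expanded polystyrene = L/(kA) = 0.05/(0.0387×13.8) = 0.09362 K/W
R_plywood = L/(kA) = 0.035/(0.139×13.8) = 0.01825 K/W
R_total = 0.1298 K/W;  Q = ΔT/R_total = 16/0.1298 = 123.3 W
T_interface = T_inner − Q·ΣR(inner→interface) = 292 − 123×0.1116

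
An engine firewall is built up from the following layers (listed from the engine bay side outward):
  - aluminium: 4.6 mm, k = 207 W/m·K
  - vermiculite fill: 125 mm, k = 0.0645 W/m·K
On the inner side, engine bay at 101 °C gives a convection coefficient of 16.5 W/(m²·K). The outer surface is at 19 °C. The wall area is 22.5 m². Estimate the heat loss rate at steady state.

Q ≈ 923 W

Thermal resistances in series:
R_inner film = 1/(h_i·A) = 1/(16.5×22.5) = 0.002694 K/W
R_aluminium = L/(kA) = 0.0046/(207×22.5) = 9.877×10^-7 K/W
R_vermiculite fill = L/(kA) = 0.125/(0.0645×22.5) = 0.08613 K/W
R_total = 0.08883 K/W
Q = ΔT / R_total = 82 / 0.08883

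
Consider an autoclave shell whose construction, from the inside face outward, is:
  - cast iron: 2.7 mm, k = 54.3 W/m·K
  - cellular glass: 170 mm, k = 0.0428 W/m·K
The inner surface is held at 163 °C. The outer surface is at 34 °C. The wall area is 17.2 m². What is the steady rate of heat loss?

Q ≈ 559 W

Model the wall as resistances in series:
R_cast iron = L/(kA) = 0.0027/(54.3×17.2) = 2.891×10^-6 K/W
R_cellular glass = L/(kA) = 0.17/(0.0428×17.2) = 0.2309 K/W
R_total = 0.2309 K/W
Q = ΔT / R_total = 129 / 0.2309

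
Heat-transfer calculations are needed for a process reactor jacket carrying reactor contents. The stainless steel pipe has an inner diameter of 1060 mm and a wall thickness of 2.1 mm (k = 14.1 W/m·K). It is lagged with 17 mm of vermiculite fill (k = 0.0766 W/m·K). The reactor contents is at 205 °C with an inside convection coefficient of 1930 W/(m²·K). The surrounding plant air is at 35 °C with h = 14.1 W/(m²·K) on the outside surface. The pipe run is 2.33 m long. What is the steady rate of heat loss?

Q ≈ 4600 W

For a radial system each layer contributes R = ln(r_out/r_in)/(2πkL); films add R = 1/(hA).
R_inner film = 1/(h_i·2πr₁L) = 1/(1930×2π×0.53×2.33) = 6.678×10^-5 K/W
R_stainless steel pipe wall = ln(532.1/530)/(2π×14.1×2.33) = 1.916×10^-5 K/W
R_vermiculite fill = ln(549.1/532.1)/(2π×0.0766×2.33) = 0.02804 K/W
R_outer film = 1/(h_o·2πr_oL) = 1/(14.1×2π×0.5491×2.33) = 0.008823 K/W
R_total = 0.03695 K/W
Q = ΔT/R_total = 170/0.03695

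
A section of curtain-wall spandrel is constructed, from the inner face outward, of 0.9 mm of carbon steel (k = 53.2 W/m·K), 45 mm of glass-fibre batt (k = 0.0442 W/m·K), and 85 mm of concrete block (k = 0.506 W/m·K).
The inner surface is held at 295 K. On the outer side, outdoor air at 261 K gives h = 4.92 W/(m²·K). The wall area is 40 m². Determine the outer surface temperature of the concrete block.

T ≈ 266 K

Series thermal resistances:
R_carbon steel = L/(kA) = 0.0009/(53.2×40) = 4.229×10^-7 K/W
R_glass-fibre batt = L/(kA) = 0.045/(0.0442×40) = 0.02545 K/W
R_concrete block = L/(kA) = 0.085/(0.506×40) = 0.0042 K/W
R_outer film = 1/(h_o·A) = 1/(4.92×40) = 0.005081 K/W
R_total = 0.03473 K/W;  Q = ΔT/R_total = 34/0.03473 = 978.9 W
T_interface = T_inner − Q·ΣR(inner→interface) = 295 − 979×0.02965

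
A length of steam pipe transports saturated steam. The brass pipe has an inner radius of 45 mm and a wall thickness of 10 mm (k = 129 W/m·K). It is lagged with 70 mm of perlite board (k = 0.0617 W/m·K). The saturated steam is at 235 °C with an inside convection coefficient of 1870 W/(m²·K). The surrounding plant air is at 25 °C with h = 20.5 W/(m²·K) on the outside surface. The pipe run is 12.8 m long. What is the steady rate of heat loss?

Q ≈ 1230 W

Treating each annulus and film as a series resistance:
R_inner film = 1/(h_i·2πr₁L) = 1/(1870×2π×0.045×12.8) = 1.478×10^-4 K/W
R_brass pipe wall = ln(55/45)/(2π×129×12.8) = 1.934×10^-5 K/W
R_perlite board = ln(125/55)/(2π×0.0617×12.8) = 0.1654 K/W
R_outer film = 1/(h_o·2πr_oL) = 1/(20.5×2π×0.125×12.8) = 0.004852 K/W
R_total = 0.1705 K/W
Q = ΔT/R_total = 210/0.1705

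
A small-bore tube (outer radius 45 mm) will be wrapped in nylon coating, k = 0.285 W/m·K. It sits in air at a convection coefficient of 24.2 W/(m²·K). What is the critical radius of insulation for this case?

For a cylinder r_cr = k/h = 0.285/24.2
r_cr = 11.8 mm; since the bare radius (45 mm) is above r_cr, any added insulation will reduce heat loss.

r_cr ≈ 11.8 mm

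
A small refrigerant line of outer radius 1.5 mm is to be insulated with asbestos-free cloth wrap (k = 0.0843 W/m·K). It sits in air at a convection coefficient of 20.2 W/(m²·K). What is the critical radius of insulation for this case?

For a cylinder r_cr = k/h = 0.0843/20.2
r_cr = 4.17 mm; since the bare radius (1.5 mm) is below r_cr, adding a thin layer of insulation will *increase* heat loss.

r_cr ≈ 4.17 mm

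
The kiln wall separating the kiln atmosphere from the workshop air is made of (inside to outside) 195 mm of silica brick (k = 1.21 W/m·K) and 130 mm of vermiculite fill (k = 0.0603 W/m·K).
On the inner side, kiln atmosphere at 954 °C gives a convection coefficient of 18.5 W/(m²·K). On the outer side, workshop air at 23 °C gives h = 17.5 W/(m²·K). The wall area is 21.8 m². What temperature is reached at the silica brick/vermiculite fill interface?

T ≈ 871 °C

Series thermal resistances:
R_inner film = 1/(h_i·A) = 1/(18.5×21.8) = 0.00248 K/W
R_silica brick = L/(kA) = 0.195/(1.21×21.8) = 0.007393 K/W
R_vermiculite fill = L/(kA) = 0.13/(0.0603×21.8) = 0.09889 K/W
R_outer film = 1/(h_o·A) = 1/(17.5×21.8) = 0.002621 K/W
R_total = 0.1114 K/W;  Q = ΔT/R_total = 931/0.1114 = 8358 W
T_interface = T_inner − Q·ΣR(inner→interface) = 954 − 8360×0.009872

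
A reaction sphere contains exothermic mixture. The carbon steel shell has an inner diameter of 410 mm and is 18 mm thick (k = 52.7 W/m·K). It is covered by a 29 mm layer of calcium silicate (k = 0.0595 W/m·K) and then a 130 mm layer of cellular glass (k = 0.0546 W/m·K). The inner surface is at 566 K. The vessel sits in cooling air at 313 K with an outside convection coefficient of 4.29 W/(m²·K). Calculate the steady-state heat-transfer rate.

Q ≈ 90.8 W

Spherical conduction: R = (1/r_in − 1/r_out)/(4πk) per layer; series-sum.
R_carbon steel shell = (1/0.205 − 1/0.223)/(4π×52.7) = 5.946×10^-4 K/W
R_calcium silicate = (1/0.223 − 1/0.252)/(4π×0.0595) = 0.6902 K/W
R_cellular glass = (1/0.252 − 1/0.382)/(4π×0.0546) = 1.968 K/W
R_outer film = 1/(h·4πr_o²) = 1/(4.29×4π×0.382²) = 0.1271 K/W
R_total = 2.786 K/W
Q = ΔT/R_total = 253/2.786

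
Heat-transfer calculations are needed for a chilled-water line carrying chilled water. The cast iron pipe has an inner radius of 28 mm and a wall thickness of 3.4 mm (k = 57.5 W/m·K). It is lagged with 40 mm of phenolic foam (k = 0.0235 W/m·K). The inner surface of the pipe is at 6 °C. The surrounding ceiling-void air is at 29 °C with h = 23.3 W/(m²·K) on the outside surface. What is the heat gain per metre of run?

q′ ≈ 4.06 W/m

For a radial system each layer contributes R = ln(r_out/r_in)/(2πkL); films add R = 1/(hA).
R_cast iron pipe wall = ln(31.4/28)/(2π×57.5×1) = 3.172×10^-4 K/W
R_phenolic foam = ln(71.4/31.4)/(2π×0.0235×1) = 5.564 K/W
R_outer film = 1/(h_o·2πr_oL) = 1/(23.3×2π×0.0714×1) = 0.09567 K/W
R_total = 5.66 K/W
Q = ΔT/R_total = 23/5.66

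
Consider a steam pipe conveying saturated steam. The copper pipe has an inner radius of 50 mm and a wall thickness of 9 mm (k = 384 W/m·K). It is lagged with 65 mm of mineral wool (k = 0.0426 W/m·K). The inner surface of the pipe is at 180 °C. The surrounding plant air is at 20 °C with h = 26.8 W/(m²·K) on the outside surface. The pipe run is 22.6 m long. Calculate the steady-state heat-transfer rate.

Q ≈ 1280 W

Per-layer cylindrical resistances, series-summed:
R_copper pipe wall = ln(59/50)/(2π×384×22.6) = 3.035×10^-6 K/W
R_mineral wool = ln(124/59)/(2π×0.0426×22.6) = 0.1228 K/W
R_outer film = 1/(h_o·2πr_oL) = 1/(26.8×2π×0.124×22.6) = 0.002119 K/W
R_total = 0.1249 K/W
Q = ΔT/R_total = 160/0.1249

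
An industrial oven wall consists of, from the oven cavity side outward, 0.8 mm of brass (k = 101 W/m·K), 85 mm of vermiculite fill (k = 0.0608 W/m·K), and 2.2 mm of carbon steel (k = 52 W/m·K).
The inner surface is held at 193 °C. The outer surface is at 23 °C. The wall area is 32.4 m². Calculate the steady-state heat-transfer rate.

Using the resistance-network approach (series):
R_brass = L/(kA) = 0.0008/(101×32.4) = 2.445×10^-7 K/W
R_vermiculite fill = L/(kA) = 0.085/(0.0608×32.4) = 0.04315 K/W
R_carbon steel = L/(kA) = 0.0022/(52×32.4) = 1.306×10^-6 K/W
R_total = 0.04315 K/W
Q = ΔT / R_total = 170 / 0.04315

Q ≈ 3940 W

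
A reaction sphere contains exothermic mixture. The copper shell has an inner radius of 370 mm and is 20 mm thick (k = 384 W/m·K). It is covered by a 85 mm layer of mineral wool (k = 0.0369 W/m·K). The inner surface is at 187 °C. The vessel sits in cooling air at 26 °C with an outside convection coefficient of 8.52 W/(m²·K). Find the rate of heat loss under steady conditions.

Radial (spherical) resistances in series:
R_copper shell = (1/0.37 − 1/0.39)/(4π×384) = 2.872×10^-5 K/W
R_mineral wool = (1/0.39 − 1/0.475)/(4π×0.0369) = 0.9895 K/W
R_outer film = 1/(h·4πr_o²) = 1/(8.52×4π×0.475²) = 0.0414 K/W
R_total = 1.031 K/W
Q = ΔT/R_total = 161/1.031

Q ≈ 156 W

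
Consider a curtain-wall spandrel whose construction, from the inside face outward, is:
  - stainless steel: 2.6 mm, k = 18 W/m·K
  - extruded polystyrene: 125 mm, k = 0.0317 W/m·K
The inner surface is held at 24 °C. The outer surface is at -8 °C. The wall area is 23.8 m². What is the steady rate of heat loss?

Q ≈ 193 W

Thermal resistances in series:
R_stainless steel = L/(kA) = 0.0026/(18×23.8) = 6.069×10^-6 K/W
R_extruded polystyrene = L/(kA) = 0.125/(0.0317×23.8) = 0.1657 K/W
R_total = 0.1657 K/W
Q = ΔT / R_total = 32 / 0.1657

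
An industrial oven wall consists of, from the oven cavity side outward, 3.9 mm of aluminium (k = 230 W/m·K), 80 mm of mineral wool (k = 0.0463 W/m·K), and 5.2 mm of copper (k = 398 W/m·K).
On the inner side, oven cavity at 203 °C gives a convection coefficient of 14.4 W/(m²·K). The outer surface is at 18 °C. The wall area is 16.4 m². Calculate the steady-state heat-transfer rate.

Thermal resistances in series:
R_inner film = 1/(h_i·A) = 1/(14.4×16.4) = 0.004234 K/W
R_aluminium = L/(kA) = 0.0039/(230×16.4) = 1.034×10^-6 K/W
R_mineral wool = L/(kA) = 0.08/(0.0463×16.4) = 0.1054 K/W
R_copper = L/(kA) = 0.0052/(398×16.4) = 7.967×10^-7 K/W
R_total = 0.1096 K/W
Q = ΔT / R_total = 185 / 0.1096

Q ≈ 1690 W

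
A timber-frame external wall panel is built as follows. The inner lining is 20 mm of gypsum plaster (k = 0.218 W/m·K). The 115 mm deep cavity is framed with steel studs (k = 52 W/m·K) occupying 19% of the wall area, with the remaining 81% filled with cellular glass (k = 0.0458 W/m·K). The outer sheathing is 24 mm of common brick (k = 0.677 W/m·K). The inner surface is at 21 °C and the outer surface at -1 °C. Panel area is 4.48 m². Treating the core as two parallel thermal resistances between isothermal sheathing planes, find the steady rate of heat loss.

Sheathing layers in series; stud and cavity paths in parallel between them.
R_inner = 0.02/(0.218×4.48) = 0.02048 K/W
R_stud  = 0.115/(52×0.19×4.48) = 0.002598 K/W
R_cav   = 0.115/(0.0458×0.81×4.48) = 0.6919 K/W
1/R_core = 1/R_stud + 1/R_cav → R_core = 0.002588 K/W
R_outer = 0.024/(0.677×4.48) = 0.007913 K/W
R_total = 0.03098 K/W
Q = ΔT/R_total = 22/0.03098

Q ≈ 710 W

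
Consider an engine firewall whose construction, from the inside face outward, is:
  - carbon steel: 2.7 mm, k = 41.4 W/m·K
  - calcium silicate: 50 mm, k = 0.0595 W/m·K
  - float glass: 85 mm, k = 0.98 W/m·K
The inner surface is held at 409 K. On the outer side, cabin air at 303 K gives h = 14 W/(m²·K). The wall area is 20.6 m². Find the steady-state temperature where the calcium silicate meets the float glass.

Series thermal resistances:
R_carbon steel = L/(kA) = 0.0027/(41.4×20.6) = 3.166×10^-6 K/W
R_calcium silicate = L/(kA) = 0.05/(0.0595×20.6) = 0.04079 K/W
R_float glass = L/(kA) = 0.085/(0.98×20.6) = 0.00421 K/W
R_outer film = 1/(h_o·A) = 1/(14×20.6) = 0.003467 K/W
R_total = 0.04847 K/W;  Q = ΔT/R_total = 106/0.04847 = 2187 W
T_interface = T_inner − Q·ΣR(inner→interface) = 409 − 2190×0.0408

T ≈ 320 K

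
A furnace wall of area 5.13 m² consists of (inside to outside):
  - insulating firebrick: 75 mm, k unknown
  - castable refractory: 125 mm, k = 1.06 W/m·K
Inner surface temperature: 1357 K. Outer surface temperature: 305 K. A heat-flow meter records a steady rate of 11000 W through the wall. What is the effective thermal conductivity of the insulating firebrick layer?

k ≈ 0.201 W/(m·K)

Thermal resistances in series:
R_castable refractory = L/(kA) = 0.125/(1.06×5.13) = 0.02299 K/W
Sum of known resistances R_other = 0.02299 K/W
Total R = ΔT/Q = 1052/11000 = 0.09564 K/W
R_insulating firebrick = R_total − R_other = 0.07265 K/W
k = L/(R·A) = 0.075/(0.07265×5.13)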